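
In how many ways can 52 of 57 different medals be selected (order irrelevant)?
C(57,52) = 57!/(52!×5!) = 4187106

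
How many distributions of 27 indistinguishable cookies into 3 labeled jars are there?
C(27+3-1, 3-1) = C(29, 2) = 406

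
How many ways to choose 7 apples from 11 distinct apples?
C(11,7) = 11!/(7!×4!) = 330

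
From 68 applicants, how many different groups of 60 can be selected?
C(68,60) = 68!/(60!×8!) = 7392009768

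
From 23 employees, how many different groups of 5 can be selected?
C(23,5) = 23!/(5!×18!) = 33649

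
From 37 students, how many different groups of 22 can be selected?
C(37,22) = 37!/(22!×15!) = 9364199760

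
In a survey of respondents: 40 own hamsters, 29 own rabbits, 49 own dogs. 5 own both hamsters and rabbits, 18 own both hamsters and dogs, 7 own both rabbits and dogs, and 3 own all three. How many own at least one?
|A∪B∪C| = 40+29+49-5-18-7+3 = 91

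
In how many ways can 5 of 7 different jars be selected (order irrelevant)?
C(7,5) = 7!/(5!×2!) = 21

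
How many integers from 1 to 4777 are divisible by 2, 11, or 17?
⌊4777/2⌋+⌊4777/11⌋+⌊4777/17⌋ - ⌊4777/22⌋-⌊4777/34⌋-⌊4777/187⌋ + ⌊4777/374⌋ = 2388+434+281 - 217-140-25 + 12 = 2733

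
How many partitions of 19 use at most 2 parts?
By conjugation, equals partitions of 19 into parts ≤ 2. Let r_j(i) = number of partitions of i into parts ≤ j, for i = 0..19. r_1(i) = 1 for all i; r_j(i) = r_{j-1}(i) + r_j(i-j). Rows j = 2..2: ≤2: 1 1 2 2 3 3 4 4 5 5 6 6 7 7 8 8 9 9 10 10. r_2(19) = 10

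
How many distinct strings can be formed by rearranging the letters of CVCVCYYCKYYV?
12! / (4! × 3! × 1! × 4!) = 138600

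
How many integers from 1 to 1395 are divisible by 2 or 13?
⌊1395/2⌋ + ⌊1395/13⌋ - ⌊1395/26⌋ = 697 + 107 - 53 = 751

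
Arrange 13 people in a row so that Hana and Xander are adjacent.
Treat as block: (13-1)! × 2! = 479001600 × 2 = 958003200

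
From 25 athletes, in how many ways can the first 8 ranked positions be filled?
P(25,8) = 25!/(25-8)! = 43609104000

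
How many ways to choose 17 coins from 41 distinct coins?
C(41,17) = 41!/(17!×24!) = 151584480450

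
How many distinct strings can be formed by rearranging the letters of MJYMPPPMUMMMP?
13! / (1! × 1! × 6! × 1! × 4!) = 360360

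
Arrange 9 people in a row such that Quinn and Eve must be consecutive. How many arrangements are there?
Treat the 2 as one block: (9-2+1)! × 2! = 40320 × 2 = 80640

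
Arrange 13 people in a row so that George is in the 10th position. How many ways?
Fix one position: (13-1)! = 479001600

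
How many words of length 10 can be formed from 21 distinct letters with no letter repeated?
P(21,10) = 21!/(21-10)! = 1279935820800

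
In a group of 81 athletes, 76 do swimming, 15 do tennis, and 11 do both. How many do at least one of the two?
|A∪B| = |A| + |B| - |A∩B| = 76 + 15 - 11 = 80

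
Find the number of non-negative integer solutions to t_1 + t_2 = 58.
C(58+2-1, 2-1) = C(59, 1) = 59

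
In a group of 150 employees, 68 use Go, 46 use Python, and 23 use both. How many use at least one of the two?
|A∪B| = |A| + |B| - |A∩B| = 68 + 46 - 23 = 91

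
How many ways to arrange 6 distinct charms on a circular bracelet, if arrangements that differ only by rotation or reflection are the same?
(6-1)!/2 = 120/2 = 60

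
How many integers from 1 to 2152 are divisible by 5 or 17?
⌊2152/5⌋ + ⌊2152/17⌋ - ⌊2152/85⌋ = 430 + 126 - 25 = 531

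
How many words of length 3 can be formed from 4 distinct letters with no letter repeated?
P(4,3) = 4!/(4-3)! = 24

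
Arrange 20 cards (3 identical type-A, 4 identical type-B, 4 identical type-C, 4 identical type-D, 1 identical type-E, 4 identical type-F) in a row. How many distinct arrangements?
20! / (3! × 4! × 4! × 4! × 1! × 4!) = 1222160940000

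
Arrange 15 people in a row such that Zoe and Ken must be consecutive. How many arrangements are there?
Treat the 2 as one block: (15-2+1)! × 2! = 87178291200 × 2 = 174356582400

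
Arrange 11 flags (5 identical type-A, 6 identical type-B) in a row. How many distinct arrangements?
11! / (5! × 6!) = 462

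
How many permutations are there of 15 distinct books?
15! = 1307674368000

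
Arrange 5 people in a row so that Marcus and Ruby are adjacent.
Treat as block: (5-1)! × 2! = 24 × 2 = 48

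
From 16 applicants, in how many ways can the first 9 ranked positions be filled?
P(16,9) = 16!/(16-9)! = 4151347200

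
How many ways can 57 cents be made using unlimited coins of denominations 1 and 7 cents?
Coefficient of x^57 in 1/(1-x^1) · 1/(1-x^7). Use j coins of 7 for j = 0..⌊57/7⌋ = 8, the rest in 1s: 8 + 1 = 9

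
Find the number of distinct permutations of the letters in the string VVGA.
4! / (2! × 1! × 1!) = 12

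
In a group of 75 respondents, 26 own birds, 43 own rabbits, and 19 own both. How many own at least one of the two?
|A∪B| = |A| + |B| - |A∩B| = 26 + 43 - 19 = 50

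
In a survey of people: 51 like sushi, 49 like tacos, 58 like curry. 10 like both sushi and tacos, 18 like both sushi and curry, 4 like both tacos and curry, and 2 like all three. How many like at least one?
|A∪B∪C| = 51+49+58-10-18-4+2 = 128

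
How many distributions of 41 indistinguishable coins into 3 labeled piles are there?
C(41+3-1, 3-1) = C(43, 2) = 903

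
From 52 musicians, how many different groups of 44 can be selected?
C(52,44) = 52!/(44!×8!) = 752538150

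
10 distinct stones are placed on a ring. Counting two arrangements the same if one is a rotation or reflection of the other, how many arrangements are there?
(10-1)!/2 = 362880/2 = 181440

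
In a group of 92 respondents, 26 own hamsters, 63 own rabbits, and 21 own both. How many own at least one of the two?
|A∪B| = |A| + |B| - |A∩B| = 26 + 63 - 21 = 68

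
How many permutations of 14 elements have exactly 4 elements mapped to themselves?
Choose the 4 fixed points C(14,4) = 1001, derange the rest: !10 = Σ_{j=0}^{10} (-1)^j·10!/j! = 3628800 - 3628800 + 1814400 - 604800 + 151200 - 30240 + 5040 - 720 + 90 - 10 + 1 = 1334961. Product = 1001 × 1334961 = 1336295961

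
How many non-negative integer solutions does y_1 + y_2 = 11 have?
C(11+2-1, 2-1) = C(12, 1) = 12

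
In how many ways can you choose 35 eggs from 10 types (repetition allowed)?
C(35+10-1, 10-1) = C(44, 9) = 708930508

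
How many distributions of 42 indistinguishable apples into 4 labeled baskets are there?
C(42+4-1, 4-1) = C(45, 3) = 14190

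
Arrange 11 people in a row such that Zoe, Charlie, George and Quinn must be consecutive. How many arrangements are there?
Treat the 4 as one block: (11-4+1)! × 4! = 40320 × 24 = 967680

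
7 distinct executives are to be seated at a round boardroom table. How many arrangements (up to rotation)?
Circular: fix one position, arrange the rest. (7-1)! = 720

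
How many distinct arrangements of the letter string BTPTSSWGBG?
10! / (1! × 2! × 2! × 2! × 1! × 2!) = 226800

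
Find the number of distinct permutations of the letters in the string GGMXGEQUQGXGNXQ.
15! / (1! × 3! × 1! × 1! × 5! × 3! × 1!) = 302702400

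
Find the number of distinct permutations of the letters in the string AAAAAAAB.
8! / (1! × 7!) = 8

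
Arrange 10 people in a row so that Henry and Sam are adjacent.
Treat as block: (10-1)! × 2! = 362880 × 2 = 725760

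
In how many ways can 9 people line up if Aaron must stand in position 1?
Fix one position: (9-1)! = 40320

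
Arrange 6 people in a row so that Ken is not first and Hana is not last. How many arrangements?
By inclusion-exclusion: 6! - 2×(6-1)! + (6-2)! = 720 - 240 + 24 = 504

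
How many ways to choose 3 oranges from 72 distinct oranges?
C(72,3) = 72!/(3!×69!) = 59640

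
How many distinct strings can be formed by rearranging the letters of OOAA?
4! / (2! × 2!) = 6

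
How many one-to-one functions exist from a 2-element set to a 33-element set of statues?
P(33,2) = 33!/(33-2)! = 1056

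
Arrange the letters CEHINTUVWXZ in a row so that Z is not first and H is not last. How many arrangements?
By inclusion-exclusion: 11! - 2×(11-1)! + (11-2)! = 39916800 - 7257600 + 362880 = 33022080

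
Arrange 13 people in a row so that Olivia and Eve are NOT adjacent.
Total - adjacent = 13! - (13-1)!×2 = 6227020800 - 958003200 = 5269017600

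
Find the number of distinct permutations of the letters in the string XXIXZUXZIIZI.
12! / (3! × 4! × 4! × 1!) = 138600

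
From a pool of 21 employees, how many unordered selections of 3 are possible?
C(21,3) = 21!/(3!×18!) = 1330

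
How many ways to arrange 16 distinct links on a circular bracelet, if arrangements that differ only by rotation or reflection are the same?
(16-1)!/2 = 1307674368000/2 = 653837184000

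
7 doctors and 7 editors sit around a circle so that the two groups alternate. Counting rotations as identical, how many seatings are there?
Fix one of the doctors: (7-1)! ways for the remaining doctors, × 7! ways for the editors = 720 × 5040 = 3628800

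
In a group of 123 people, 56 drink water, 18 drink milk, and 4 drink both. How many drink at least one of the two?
|A∪B| = |A| + |B| - |A∩B| = 56 + 18 - 4 = 70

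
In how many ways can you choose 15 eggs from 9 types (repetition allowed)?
C(15+9-1, 9-1) = C(23, 8) = 490314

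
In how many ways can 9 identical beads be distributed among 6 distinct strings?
C(9+6-1, 6-1) = C(14, 5) = 2002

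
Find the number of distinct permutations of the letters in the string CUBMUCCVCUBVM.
13! / (2! × 2! × 4! × 3! × 2!) = 5405400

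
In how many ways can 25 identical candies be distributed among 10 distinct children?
C(25+10-1, 10-1) = C(34, 9) = 52451256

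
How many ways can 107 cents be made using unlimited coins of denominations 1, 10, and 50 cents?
Coefficient of x^107 in 1/(1-x^1) · 1/(1-x^10) · 1/(1-x^50). Case on j = number of 50-cent coins (j = 0..2); remainder r = 107 - 50j is made from {1,10} in ⌊r/10⌋+1 ways. r = 107, 57, 7 → 11 + 6 + 1 = 18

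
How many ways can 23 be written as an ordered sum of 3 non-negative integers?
C(23+3-1, 3-1) = C(25, 2) = 300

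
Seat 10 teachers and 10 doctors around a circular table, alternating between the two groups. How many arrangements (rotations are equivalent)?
Fix one of the teachers: (10-1)! ways for the remaining teachers, × 10! ways for the doctors = 362880 × 3628800 = 1316818944000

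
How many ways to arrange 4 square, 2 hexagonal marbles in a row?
6! / (4! × 2!) = 15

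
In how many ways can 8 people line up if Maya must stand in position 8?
Fix one position: (8-1)! = 5040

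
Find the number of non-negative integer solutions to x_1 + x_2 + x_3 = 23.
C(23+3-1, 3-1) = C(25, 2) = 300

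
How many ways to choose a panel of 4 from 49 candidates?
C(49,4) = 49!/(4!×45!) = 211876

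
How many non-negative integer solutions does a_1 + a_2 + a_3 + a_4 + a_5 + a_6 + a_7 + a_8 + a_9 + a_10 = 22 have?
C(22+10-1, 10-1) = C(31, 9) = 20160075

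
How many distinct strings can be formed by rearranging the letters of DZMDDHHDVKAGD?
13! / (5! × 1! × 1! × 1! × 1! × 1! × 1! × 2!) = 25945920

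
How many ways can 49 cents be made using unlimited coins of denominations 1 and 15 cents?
Coefficient of x^49 in 1/(1-x^1) · 1/(1-x^15). Use j coins of 15 for j = 0..⌊49/15⌋ = 3, the rest in 1s: 3 + 1 = 4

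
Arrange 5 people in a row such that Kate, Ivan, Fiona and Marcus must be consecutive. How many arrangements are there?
Treat the 4 as one block: (5-4+1)! × 4! = 2 × 24 = 48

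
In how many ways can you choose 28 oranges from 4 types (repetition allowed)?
C(28+4-1, 4-1) = C(31, 3) = 4495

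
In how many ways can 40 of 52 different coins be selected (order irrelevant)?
C(52,40) = 52!/(40!×12!) = 206379406870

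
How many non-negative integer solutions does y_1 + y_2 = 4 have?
C(4+2-1, 2-1) = C(5, 1) = 5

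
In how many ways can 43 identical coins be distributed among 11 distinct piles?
C(43+11-1, 11-1) = C(53, 10) = 19499099620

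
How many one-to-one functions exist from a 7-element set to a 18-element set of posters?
P(18,7) = 18!/(18-7)! = 160392960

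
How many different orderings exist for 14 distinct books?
14! = 87178291200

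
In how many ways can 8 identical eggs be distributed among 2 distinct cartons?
C(8+2-1, 2-1) = C(9, 1) = 9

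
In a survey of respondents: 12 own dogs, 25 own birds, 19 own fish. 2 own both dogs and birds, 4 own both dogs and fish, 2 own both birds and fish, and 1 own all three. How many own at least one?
|A∪B∪C| = 12+25+19-2-4-2+1 = 49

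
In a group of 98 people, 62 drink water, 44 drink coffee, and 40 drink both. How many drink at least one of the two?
|A∪B| = |A| + |B| - |A∩B| = 62 + 44 - 40 = 66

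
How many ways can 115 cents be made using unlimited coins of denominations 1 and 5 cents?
Coefficient of x^115 in 1/(1-x^1) · 1/(1-x^5). Use j coins of 5 for j = 0..⌊115/5⌋ = 23, the rest in 1s: 23 + 1 = 24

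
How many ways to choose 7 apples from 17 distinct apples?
C(17,7) = 17!/(7!×10!) = 19448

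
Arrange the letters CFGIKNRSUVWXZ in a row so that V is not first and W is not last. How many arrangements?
By inclusion-exclusion: 13! - 2×(13-1)! + (13-2)! = 6227020800 - 958003200 + 39916800 = 5308934400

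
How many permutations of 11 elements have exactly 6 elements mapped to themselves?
Choose the 6 fixed points C(11,6) = 462, derange the rest: !5 = Σ_{j=0}^{5} (-1)^j·5!/j! = 120 - 120 + 60 - 20 + 5 - 1 = 44. Product = 462 × 44 = 20328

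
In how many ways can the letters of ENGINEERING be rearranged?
11! / (3! × 3! × 2! × 2! × 1!) = 277200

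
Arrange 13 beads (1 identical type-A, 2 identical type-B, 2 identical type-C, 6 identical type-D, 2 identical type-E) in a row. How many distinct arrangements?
13! / (1! × 2! × 2! × 6! × 2!) = 1081080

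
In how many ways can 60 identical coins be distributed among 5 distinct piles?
C(60+5-1, 5-1) = C(64, 4) = 635376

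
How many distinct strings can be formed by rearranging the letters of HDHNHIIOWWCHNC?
14! / (1! × 1! × 4! × 2! × 2! × 2! × 2!) = 227026800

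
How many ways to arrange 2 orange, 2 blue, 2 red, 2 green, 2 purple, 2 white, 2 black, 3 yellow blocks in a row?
17! / (2! × 2! × 2! × 2! × 2! × 2! × 2! × 3!) = 463134672000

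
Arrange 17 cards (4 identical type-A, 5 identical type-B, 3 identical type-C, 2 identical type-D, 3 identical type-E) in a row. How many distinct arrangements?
17! / (4! × 5! × 3! × 2! × 3!) = 1715313600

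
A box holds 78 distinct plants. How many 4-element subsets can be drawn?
C(78,4) = 78!/(4!×74!) = 1426425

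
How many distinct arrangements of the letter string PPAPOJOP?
8! / (2! × 1! × 4! × 1!) = 840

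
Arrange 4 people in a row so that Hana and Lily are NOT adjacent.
Total - adjacent = 4! - (4-1)!×2 = 24 - 12 = 12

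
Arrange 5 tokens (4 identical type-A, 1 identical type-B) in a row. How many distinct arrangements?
5! / (4! × 1!) = 5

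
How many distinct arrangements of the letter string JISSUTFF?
8! / (1! × 1! × 1! × 1! × 2! × 2!) = 10080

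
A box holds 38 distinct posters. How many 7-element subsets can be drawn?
C(38,7) = 38!/(7!×31!) = 12620256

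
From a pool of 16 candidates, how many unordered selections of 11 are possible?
C(16,11) = 16!/(11!×5!) = 4368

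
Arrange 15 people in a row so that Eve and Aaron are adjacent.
Treat as block: (15-1)! × 2! = 87178291200 × 2 = 174356582400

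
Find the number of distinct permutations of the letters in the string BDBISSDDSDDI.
12! / (2! × 3! × 5! × 2!) = 166320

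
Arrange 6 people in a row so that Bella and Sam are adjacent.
Treat as block: (6-1)! × 2! = 120 × 2 = 240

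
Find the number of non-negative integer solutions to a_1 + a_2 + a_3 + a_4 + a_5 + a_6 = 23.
C(23+6-1, 6-1) = C(28, 5) = 98280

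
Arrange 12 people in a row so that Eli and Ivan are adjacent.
Treat as block: (12-1)! × 2! = 39916800 × 2 = 79833600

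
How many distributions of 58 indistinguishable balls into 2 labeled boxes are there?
C(58+2-1, 2-1) = C(59, 1) = 59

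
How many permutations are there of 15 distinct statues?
15! = 1307674368000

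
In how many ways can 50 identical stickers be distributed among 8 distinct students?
C(50+8-1, 8-1) = C(57, 7) = 264385836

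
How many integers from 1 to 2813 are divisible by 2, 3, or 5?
⌊2813/2⌋+⌊2813/3⌋+⌊2813/5⌋ - ⌊2813/6⌋-⌊2813/10⌋-⌊2813/15⌋ + ⌊2813/30⌋ = 1406+937+562 - 468-281-187 + 93 = 2062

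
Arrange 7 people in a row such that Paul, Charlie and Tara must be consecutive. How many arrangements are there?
Treat the 3 as one block: (7-3+1)! × 3! = 120 × 6 = 720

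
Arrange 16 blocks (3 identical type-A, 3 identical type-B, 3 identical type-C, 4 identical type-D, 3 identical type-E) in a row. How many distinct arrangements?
16! / (3! × 3! × 3! × 4! × 3!) = 672672000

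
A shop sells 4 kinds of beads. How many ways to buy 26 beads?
C(26+4-1, 4-1) = C(29, 3) = 3654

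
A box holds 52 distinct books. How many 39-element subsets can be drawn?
C(52,39) = 52!/(39!×13!) = 635013559600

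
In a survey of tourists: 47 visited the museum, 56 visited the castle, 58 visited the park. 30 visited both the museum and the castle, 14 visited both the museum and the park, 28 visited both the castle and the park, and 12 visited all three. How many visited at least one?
|A∪B∪C| = 47+56+58-30-14-28+12 = 101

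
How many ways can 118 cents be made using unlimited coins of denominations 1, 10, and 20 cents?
Coefficient of x^118 in 1/(1-x^1) · 1/(1-x^10) · 1/(1-x^20). Case on j = number of 20-cent coins (j = 0..5); remainder r = 118 - 20j is made from {1,10} in ⌊r/10⌋+1 ways. r = 118, 98, 78, 58, 38, 18 → 12 + 10 + 8 + 6 + 4 + 2 = 42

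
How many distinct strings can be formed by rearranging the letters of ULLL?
4! / (3! × 1!) = 4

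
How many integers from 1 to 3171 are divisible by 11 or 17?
⌊3171/11⌋ + ⌊3171/17⌋ - ⌊3171/187⌋ = 288 + 186 - 16 = 458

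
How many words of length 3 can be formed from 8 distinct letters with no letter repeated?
P(8,3) = 8!/(8-3)! = 336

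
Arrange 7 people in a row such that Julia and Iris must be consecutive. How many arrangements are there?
Treat the 2 as one block: (7-2+1)! × 2! = 720 × 2 = 1440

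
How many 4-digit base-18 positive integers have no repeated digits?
First digit: 17 choices (nonzero). Then descending: 17 × 17 × 16 × 15 = 69360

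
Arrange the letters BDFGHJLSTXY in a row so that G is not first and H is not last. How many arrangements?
By inclusion-exclusion: 11! - 2×(11-1)! + (11-2)! = 39916800 - 7257600 + 362880 = 33022080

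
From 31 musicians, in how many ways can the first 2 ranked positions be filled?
P(31,2) = 31!/(31-2)! = 930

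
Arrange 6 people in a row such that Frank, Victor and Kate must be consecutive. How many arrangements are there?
Treat the 3 as one block: (6-3+1)! × 3! = 24 × 6 = 144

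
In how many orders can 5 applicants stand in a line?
5! = 120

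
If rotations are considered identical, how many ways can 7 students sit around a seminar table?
Circular: fix one position, arrange the rest. (7-1)! = 720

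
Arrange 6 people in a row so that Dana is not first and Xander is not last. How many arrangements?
By inclusion-exclusion: 6! - 2×(6-1)! + (6-2)! = 720 - 240 + 24 = 504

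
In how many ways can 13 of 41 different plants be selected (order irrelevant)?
C(41,13) = 41!/(13!×28!) = 17620076360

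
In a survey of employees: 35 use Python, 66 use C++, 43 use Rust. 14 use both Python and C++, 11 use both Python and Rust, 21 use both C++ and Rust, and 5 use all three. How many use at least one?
|A∪B∪C| = 35+66+43-14-11-21+5 = 103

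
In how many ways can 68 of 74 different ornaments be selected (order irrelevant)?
C(74,68) = 74!/(68!×6!) = 185250786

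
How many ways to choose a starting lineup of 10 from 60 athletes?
C(60,10) = 60!/(10!×50!) = 75394027566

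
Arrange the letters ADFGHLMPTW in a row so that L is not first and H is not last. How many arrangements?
By inclusion-exclusion: 10! - 2×(10-1)! + (10-2)! = 3628800 - 725760 + 40320 = 2943360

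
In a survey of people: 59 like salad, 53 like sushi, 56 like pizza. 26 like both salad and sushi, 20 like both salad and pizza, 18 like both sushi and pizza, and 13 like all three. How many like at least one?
|A∪B∪C| = 59+53+56-26-20-18+13 = 117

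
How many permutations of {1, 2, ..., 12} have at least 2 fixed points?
Exactly j fixed points: C(12,j)·!(12-j); sum over j ≥ 2 (derangement numbers via !m = (m-1)·(!(m-1) + !(m-2)): !0..!10 = 1, 0, 1, 2, 9, 44, 265, 1854, 14833, 133496, 1334961). Σ_{j=2}^{12} C(12,j)·!(12-j) = C(12,2)·!10 + C(12,3)·!9 + C(12,4)·!8 + C(12,5)·!7 + C(12,6)·!6 + C(12,7)·!5 + C(12,8)·!4 + C(12,9)·!3 + C(12,10)·!2 + C(12,11)·!1 + C(12,12)·!0 = 66·1334961 + 220·133496 + 495·14833 + 792·1854 + 924·265 + 792·44 + 495·9 + 220·2 + 66·1 + 12·0 + 1·1 = 126571919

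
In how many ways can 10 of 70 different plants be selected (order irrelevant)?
C(70,10) = 70!/(10!×60!) = 396704524216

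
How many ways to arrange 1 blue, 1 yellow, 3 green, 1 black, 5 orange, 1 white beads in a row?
12! / (1! × 1! × 3! × 1! × 5! × 1!) = 665280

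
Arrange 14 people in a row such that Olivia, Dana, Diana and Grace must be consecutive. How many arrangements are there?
Treat the 4 as one block: (14-4+1)! × 4! = 39916800 × 24 = 958003200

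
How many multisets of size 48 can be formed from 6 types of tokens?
C(48+6-1, 6-1) = C(53, 5) = 2869685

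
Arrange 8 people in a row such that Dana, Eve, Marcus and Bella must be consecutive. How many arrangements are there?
Treat the 4 as one block: (8-4+1)! × 4! = 120 × 24 = 2880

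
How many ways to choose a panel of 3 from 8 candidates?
C(8,3) = 8!/(3!×5!) = 56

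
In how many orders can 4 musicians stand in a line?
4! = 24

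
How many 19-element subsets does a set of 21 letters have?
C(21,19) = 21!/(19!×2!) = 210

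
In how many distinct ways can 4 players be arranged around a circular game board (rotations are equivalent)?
Circular: fix one position, arrange the rest. (4-1)! = 6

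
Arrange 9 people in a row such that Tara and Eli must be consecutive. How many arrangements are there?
Treat the 2 as one block: (9-2+1)! × 2! = 40320 × 2 = 80640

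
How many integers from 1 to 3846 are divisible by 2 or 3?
⌊3846/2⌋ + ⌊3846/3⌋ - ⌊3846/6⌋ = 1923 + 1282 - 641 = 2564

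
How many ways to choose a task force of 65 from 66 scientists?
C(66,65) = 66!/(65!×1!) = 66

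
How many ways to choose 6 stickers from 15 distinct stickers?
C(15,6) = 15!/(6!×9!) = 5005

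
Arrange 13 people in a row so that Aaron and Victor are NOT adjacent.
Total - adjacent = 13! - (13-1)!×2 = 6227020800 - 958003200 = 5269017600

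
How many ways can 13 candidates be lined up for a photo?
13! = 6227020800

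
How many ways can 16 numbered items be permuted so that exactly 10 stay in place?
Choose the 10 fixed points C(16,10) = 8008, derange the rest: !6 = Σ_{j=0}^{6} (-1)^j·6!/j! = 720 - 720 + 360 - 120 + 30 - 6 + 1 = 265. Product = 8008 × 265 = 2122120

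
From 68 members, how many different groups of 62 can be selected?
C(68,62) = 68!/(62!×6!) = 109453344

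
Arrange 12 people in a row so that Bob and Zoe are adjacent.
Treat as block: (12-1)! × 2! = 39916800 × 2 = 79833600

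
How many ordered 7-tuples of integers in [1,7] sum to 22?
Coefficient of x^22 in (x + x² + ... + x^7)^7. By inclusion-exclusion on dice exceeding 7: Σ_j (-1)^j C(7,j)·C(22-1-7j, 6) = C(7,0)·C(21,6) - C(7,1)·C(14,6) + C(7,2)·C(7,6) = 1·54264 - 7·3003 + 21·7 = 33390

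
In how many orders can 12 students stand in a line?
12! = 479001600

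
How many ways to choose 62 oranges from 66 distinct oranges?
C(66,62) = 66!/(62!×4!) = 720720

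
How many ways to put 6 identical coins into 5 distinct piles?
C(6+5-1, 5-1) = C(10, 4) = 210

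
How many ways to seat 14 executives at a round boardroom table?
Circular: fix one position, arrange the rest. (14-1)! = 6227020800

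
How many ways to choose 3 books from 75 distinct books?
C(75,3) = 75!/(3!×72!) = 67525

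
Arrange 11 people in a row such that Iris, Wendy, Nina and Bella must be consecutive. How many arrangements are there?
Treat the 4 as one block: (11-4+1)! × 4! = 40320 × 24 = 967680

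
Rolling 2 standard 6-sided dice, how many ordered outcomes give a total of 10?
Coefficient of x^10 in (x + x² + ... + x^6)^2. By inclusion-exclusion on dice exceeding 6: Σ_j (-1)^j C(2,j)·C(10-1-6j, 1) = C(2,0)·C(9,1) - C(2,1)·C(3,1) = 1·9 - 2·3 = 3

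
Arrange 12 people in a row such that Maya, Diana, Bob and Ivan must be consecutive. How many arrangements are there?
Treat the 4 as one block: (12-4+1)! × 4! = 362880 × 24 = 8709120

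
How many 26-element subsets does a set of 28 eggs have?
C(28,26) = 28!/(26!×2!) = 378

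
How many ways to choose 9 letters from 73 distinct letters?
C(73,9) = 73!/(9!×64!) = 97082021465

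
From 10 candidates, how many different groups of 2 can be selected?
C(10,2) = 10!/(2!×8!) = 45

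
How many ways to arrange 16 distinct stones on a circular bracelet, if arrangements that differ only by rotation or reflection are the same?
(16-1)!/2 = 1307674368000/2 = 653837184000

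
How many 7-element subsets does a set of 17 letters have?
C(17,7) = 17!/(7!×10!) = 19448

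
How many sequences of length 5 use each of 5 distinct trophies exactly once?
5! = 120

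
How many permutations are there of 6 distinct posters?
6! = 720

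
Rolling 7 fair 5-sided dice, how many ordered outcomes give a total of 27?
Coefficient of x^27 in (x + x² + ... + x^5)^7. By inclusion-exclusion on dice exceeding 5: Σ_j (-1)^j C(7,j)·C(27-1-5j, 6) = C(7,0)·C(26,6) - C(7,1)·C(21,6) + C(7,2)·C(16,6) - C(7,3)·C(11,6) + C(7,4)·C(6,6) = 1·230230 - 7·54264 + 21·8008 - 35·462 + 35·1 = 2415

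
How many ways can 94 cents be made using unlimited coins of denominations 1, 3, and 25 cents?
Coefficient of x^94 in 1/(1-x^1) · 1/(1-x^3) · 1/(1-x^25). Case on j = number of 25-cent coins (j = 0..3); remainder r = 94 - 25j is made from {1,3} in ⌊r/3⌋+1 ways. r = 94, 69, 44, 19 → 32 + 24 + 15 + 7 = 78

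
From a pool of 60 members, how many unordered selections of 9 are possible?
C(60,9) = 60!/(9!×51!) = 14783142660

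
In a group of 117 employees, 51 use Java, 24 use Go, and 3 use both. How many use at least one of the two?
|A∪B| = |A| + |B| - |A∩B| = 51 + 24 - 3 = 72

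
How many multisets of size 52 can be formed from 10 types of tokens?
C(52+10-1, 10-1) = C(61, 9) = 17341763505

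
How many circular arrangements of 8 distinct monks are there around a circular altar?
Circular: fix one position, arrange the rest. (8-1)! = 5040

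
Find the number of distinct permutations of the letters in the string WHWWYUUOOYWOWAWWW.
17! / (1! × 2! × 2! × 1! × 8! × 3!) = 367567200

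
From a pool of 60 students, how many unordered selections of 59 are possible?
C(60,59) = 60!/(59!×1!) = 60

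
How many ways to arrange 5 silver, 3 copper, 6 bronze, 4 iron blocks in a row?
18! / (5! × 3! × 6! × 4!) = 514594080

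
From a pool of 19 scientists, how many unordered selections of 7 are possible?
C(19,7) = 19!/(7!×12!) = 50388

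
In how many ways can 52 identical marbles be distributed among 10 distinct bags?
C(52+10-1, 10-1) = C(61, 9) = 17341763505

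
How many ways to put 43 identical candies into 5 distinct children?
C(43+5-1, 5-1) = C(47, 4) = 178365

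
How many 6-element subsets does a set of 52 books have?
C(52,6) = 52!/(6!×46!) = 20358520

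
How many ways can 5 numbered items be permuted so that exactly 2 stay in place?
Choose the 2 fixed points C(5,2) = 10, derange the rest: !3 = Σ_{j=0}^{3} (-1)^j·3!/j! = 6 - 6 + 3 - 1 = 2. Product = 10 × 2 = 20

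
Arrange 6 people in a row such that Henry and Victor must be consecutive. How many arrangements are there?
Treat the 2 as one block: (6-2+1)! × 2! = 120 × 2 = 240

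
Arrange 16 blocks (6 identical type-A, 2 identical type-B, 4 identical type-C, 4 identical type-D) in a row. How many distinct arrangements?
16! / (6! × 2! × 4! × 4!) = 25225200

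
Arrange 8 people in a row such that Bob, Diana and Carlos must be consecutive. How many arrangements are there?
Treat the 3 as one block: (8-3+1)! × 3! = 720 × 6 = 4320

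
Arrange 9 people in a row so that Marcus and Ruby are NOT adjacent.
Total - adjacent = 9! - (9-1)!×2 = 362880 - 80640 = 282240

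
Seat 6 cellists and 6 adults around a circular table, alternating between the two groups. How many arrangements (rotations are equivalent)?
Fix one of the cellists: (6-1)! ways for the remaining cellists, × 6! ways for the adults = 120 × 720 = 86400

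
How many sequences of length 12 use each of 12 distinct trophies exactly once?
12! = 479001600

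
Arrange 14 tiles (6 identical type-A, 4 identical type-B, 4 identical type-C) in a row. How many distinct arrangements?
14! / (6! × 4! × 4!) = 210210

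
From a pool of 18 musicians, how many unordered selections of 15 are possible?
C(18,15) = 18!/(15!×3!) = 816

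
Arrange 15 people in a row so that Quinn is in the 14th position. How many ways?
Fix one position: (15-1)! = 87178291200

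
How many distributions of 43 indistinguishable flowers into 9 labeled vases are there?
C(43+9-1, 9-1) = C(51, 8) = 636763050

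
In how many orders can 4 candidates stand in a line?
4! = 24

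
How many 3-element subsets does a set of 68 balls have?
C(68,3) = 68!/(3!×65!) = 50116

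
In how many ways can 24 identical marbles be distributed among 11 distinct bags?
C(24+11-1, 11-1) = C(34, 10) = 131128140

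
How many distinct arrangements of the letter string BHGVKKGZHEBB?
12! / (1! × 2! × 1! × 2! × 1! × 2! × 3!) = 9979200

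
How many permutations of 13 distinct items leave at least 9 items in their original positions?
Exactly j fixed points: C(13,j)·!(13-j); sum over j ≥ 9 (derangement numbers via !m = (m-1)·(!(m-1) + !(m-2)): !0..!4 = 1, 0, 1, 2, 9). Σ_{j=9}^{13} C(13,j)·!(13-j) = C(13,9)·!4 + C(13,10)·!3 + C(13,11)·!2 + C(13,12)·!1 + C(13,13)·!0 = 715·9 + 286·2 + 78·1 + 13·0 + 1·1 = 7086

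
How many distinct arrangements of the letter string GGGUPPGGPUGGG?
13! / (3! × 8! × 2!) = 12870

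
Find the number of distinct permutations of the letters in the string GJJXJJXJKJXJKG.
14! / (2! × 3! × 7! × 2!) = 720720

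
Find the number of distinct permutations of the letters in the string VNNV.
4! / (2! × 2!) = 6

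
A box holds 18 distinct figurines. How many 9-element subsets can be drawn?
C(18,9) = 18!/(9!×9!) = 48620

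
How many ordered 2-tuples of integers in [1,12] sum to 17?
Coefficient of x^17 in (x + x² + ... + x^12)^2. By inclusion-exclusion on dice exceeding 12: Σ_j (-1)^j C(2,j)·C(17-1-12j, 1) = C(2,0)·C(16,1) - C(2,1)·C(4,1) = 1·16 - 2·4 = 8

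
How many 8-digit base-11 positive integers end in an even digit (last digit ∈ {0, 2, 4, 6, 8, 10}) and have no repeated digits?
Last∈{0,2,4,6,8,10}. Last=0: 604800. Last nonzero: 5×9×P(9,6) = 2721600. Total = 3326400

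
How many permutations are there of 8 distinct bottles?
8! = 40320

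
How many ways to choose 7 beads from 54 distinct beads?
C(54,7) = 54!/(7!×47!) = 177100560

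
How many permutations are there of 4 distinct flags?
4! = 24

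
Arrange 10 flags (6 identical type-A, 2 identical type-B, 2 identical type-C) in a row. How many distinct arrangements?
10! / (6! × 2! × 2!) = 1260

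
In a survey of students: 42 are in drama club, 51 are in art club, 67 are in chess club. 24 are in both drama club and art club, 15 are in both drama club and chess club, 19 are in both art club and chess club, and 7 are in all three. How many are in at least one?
|A∪B∪C| = 42+51+67-24-15-19+7 = 109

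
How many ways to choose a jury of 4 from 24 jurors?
C(24,4) = 24!/(4!×20!) = 10626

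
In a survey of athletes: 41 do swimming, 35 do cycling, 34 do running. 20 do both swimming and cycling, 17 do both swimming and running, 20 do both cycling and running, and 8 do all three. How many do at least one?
|A∪B∪C| = 41+35+34-20-17-20+8 = 61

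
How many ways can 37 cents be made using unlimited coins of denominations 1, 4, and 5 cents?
Coefficient of x^37 in 1/(1-x^1) · 1/(1-x^4) · 1/(1-x^5). Case on j = number of 5-cent coins (j = 0..7); remainder r = 37 - 5j is made from {1,4} in ⌊r/4⌋+1 ways. r = 37, 32, 27, 22, 17, 12, 7, 2 → 10 + 9 + 7 + 6 + 5 + 4 + 2 + 1 = 44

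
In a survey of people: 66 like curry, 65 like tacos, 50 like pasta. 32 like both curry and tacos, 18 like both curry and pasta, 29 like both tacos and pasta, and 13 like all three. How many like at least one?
|A∪B∪C| = 66+65+50-32-18-29+13 = 115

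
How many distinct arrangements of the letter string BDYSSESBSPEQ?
12! / (2! × 2! × 1! × 4! × 1! × 1! × 1!) = 4989600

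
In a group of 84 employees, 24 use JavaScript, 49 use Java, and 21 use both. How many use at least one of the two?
|A∪B| = |A| + |B| - |A∩B| = 24 + 49 - 21 = 52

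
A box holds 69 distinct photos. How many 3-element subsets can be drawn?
C(69,3) = 69!/(3!×66!) = 52394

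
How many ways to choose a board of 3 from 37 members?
C(37,3) = 37!/(3!×34!) = 7770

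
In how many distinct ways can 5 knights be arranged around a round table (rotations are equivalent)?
Circular: fix one position, arrange the rest. (5-1)! = 24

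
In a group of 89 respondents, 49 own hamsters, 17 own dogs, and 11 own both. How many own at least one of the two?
|A∪B| = |A| + |B| - |A∩B| = 49 + 17 - 11 = 55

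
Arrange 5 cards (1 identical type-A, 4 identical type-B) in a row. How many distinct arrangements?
5! / (1! × 4!) = 5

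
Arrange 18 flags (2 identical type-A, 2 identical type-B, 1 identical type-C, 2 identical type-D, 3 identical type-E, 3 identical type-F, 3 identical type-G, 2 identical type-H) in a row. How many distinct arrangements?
18! / (2! × 2! × 1! × 2! × 3! × 3! × 3! × 2!) = 1852538688000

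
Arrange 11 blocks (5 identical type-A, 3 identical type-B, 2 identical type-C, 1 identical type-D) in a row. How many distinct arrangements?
11! / (5! × 3! × 2! × 1!) = 27720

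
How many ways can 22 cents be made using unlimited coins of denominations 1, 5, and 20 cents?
Coefficient of x^22 in 1/(1-x^1) · 1/(1-x^5) · 1/(1-x^20). Case on j = number of 20-cent coins (j = 0..1); remainder r = 22 - 20j is made from {1,5} in ⌊r/5⌋+1 ways. r = 22, 2 → 5 + 1 = 6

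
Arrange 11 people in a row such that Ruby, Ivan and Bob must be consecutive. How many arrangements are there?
Treat the 3 as one block: (11-3+1)! × 3! = 362880 × 6 = 2177280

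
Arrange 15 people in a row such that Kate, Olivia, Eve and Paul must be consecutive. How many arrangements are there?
Treat the 4 as one block: (15-4+1)! × 4! = 479001600 × 24 = 11496038400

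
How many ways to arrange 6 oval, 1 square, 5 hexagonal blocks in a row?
12! / (6! × 1! × 5!) = 5544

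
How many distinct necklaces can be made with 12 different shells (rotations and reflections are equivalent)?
(12-1)!/2 = 39916800/2 = 19958400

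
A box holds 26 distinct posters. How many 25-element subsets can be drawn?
C(26,25) = 26!/(25!×1!) = 26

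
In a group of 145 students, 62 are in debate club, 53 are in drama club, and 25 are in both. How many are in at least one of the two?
|A∪B| = |A| + |B| - |A∩B| = 62 + 53 - 25 = 90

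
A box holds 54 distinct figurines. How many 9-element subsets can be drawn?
C(54,9) = 54!/(9!×45!) = 5317936260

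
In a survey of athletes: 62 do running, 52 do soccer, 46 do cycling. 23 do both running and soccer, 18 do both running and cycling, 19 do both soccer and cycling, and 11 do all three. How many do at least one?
|A∪B∪C| = 62+52+46-23-18-19+11 = 111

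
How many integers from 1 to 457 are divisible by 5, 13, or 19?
⌊457/5⌋+⌊457/13⌋+⌊457/19⌋ - ⌊457/65⌋-⌊457/95⌋-⌊457/247⌋ + ⌊457/1235⌋ = 91+35+24 - 7-4-1 + 0 = 138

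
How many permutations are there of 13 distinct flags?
13! = 6227020800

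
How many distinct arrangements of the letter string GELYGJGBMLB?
11! / (2! × 1! × 1! × 1! × 3! × 1! × 2!) = 1663200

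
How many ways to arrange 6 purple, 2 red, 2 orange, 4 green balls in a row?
14! / (6! × 2! × 2! × 4!) = 1261260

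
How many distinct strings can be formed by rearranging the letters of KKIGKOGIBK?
10! / (1! × 2! × 1! × 4! × 2!) = 37800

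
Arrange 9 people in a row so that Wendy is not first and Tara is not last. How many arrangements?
By inclusion-exclusion: 9! - 2×(9-1)! + (9-2)! = 362880 - 80640 + 5040 = 287280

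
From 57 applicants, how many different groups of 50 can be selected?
C(57,50) = 57!/(50!×7!) = 264385836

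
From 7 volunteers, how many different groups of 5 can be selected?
C(7,5) = 7!/(5!×2!) = 21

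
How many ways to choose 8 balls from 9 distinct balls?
C(9,8) = 9!/(8!×1!) = 9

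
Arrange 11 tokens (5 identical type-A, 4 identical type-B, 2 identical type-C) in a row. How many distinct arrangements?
11! / (5! × 4! × 2!) = 6930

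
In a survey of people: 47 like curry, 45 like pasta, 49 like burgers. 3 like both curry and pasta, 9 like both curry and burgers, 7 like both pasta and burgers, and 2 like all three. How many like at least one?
|A∪B∪C| = 47+45+49-3-9-7+2 = 124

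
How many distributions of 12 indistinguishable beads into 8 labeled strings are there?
C(12+8-1, 8-1) = C(19, 7) = 50388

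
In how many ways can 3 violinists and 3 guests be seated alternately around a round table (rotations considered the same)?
Fix one of the violinists: (3-1)! ways for the remaining violinists, × 3! ways for the guests = 2 × 6 = 12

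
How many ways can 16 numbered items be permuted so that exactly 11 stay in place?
Choose the 11 fixed points C(16,11) = 4368, derange the rest: !5 = Σ_{j=0}^{5} (-1)^j·5!/j! = 120 - 120 + 60 - 20 + 5 - 1 = 44. Product = 4368 × 44 = 192192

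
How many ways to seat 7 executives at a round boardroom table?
Circular: fix one position, arrange the rest. (7-1)! = 720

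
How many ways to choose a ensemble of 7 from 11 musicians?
C(11,7) = 11!/(7!×4!) = 330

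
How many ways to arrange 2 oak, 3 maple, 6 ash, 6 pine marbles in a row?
17! / (2! × 3! × 6! × 6!) = 57177120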